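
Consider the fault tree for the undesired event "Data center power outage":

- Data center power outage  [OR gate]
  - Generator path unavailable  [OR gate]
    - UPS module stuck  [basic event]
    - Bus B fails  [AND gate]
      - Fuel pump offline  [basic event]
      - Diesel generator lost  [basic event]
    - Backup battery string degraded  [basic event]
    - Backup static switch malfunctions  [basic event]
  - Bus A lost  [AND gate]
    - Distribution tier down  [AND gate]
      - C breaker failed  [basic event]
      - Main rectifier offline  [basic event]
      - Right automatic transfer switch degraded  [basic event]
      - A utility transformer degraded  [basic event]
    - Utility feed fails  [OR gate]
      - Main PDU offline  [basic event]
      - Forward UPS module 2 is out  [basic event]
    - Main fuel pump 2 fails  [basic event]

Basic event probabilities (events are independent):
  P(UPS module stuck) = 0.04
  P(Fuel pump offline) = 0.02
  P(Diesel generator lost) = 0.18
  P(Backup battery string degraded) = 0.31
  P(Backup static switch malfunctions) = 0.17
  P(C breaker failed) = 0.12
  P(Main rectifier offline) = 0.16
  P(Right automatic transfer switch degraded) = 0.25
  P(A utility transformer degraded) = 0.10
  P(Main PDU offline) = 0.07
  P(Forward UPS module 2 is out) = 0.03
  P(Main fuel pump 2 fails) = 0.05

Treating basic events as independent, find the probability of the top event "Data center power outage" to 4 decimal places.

P(Bus B fails) [AND] = 0.02 × 0.18 = 0.003600
P(Generator path unavailable) [OR] = 1 − (1−0.04) × (1−0.003600) × (1−0.31) × (1−0.17) = 0.452187
P(Distribution tier down) [AND] = 0.12 × 0.16 × 0.25 × 0.10 = 0.000480
P(Utility feed fails) [OR] = 1 − (1−0.07) × (1−0.03) = 0.097900
P(Bus A lost) [AND] = 0.000480 × 0.097900 × 0.05 = 0.000002
P(Data center power outage) [OR] = 1 − (1−0.452187) × (1−0.000002) = 0.452188
Rounded to 4 decimal places: P(Data center power outage) ≈ 0.4522.

0.4522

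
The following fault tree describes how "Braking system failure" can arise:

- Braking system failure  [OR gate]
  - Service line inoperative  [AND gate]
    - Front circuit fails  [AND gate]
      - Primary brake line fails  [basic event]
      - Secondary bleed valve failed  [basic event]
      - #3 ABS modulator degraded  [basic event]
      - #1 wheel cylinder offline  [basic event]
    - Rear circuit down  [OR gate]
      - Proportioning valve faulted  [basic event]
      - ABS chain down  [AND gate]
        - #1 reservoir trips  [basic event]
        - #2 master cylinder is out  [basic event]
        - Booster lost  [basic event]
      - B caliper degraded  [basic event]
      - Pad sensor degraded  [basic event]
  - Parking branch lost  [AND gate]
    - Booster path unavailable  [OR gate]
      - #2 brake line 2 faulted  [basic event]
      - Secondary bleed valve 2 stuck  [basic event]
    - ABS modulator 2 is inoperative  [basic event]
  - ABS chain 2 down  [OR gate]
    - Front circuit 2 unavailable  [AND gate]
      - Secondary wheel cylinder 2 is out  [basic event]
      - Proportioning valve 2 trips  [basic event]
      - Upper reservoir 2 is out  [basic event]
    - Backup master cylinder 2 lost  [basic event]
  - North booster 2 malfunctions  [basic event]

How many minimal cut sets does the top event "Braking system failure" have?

Front circuit fails [AND]: one cut set from each child combined → 1 × 1 × 1 × 1 = 1 cut set(s).
ABS chain down [AND]: one cut set from each child combined → 1 × 1 × 1 = 1 cut set(s).
Rear circuit down [OR]: union of children's cut sets → 4 cut set(s).
Service line inoperative [AND]: one cut set from each child combined → 1 × 4 = 4 cut set(s).
Booster path unavailable [OR]: union of children's cut sets → 2 cut set(s).
Parking branch lost [AND]: one cut set from each child combined → 2 × 1 = 2 cut set(s).
Front circuit 2 unavailable [AND]: one cut set from each child combined → 1 × 1 × 1 = 1 cut set(s).
ABS chain 2 down [OR]: union of children's cut sets → 2 cut set(s).
Braking system failure [OR]: union of children's cut sets → 9 cut set(s).
Minimal cut sets: {#1 wheel cylinder offline, #3 ABS modulator degraded, Primary brake line fails, Proportioning valve faulted, Secondary bleed valve failed}; {#1 reservoir trips, #1 wheel cylinder offline, #2 master cylinder is out, #3 ABS modulator degraded, Booster lost, Primary brake line fails, Secondary bleed valve failed}; {#1 wheel cylinder offline, #3 ABS modulator degraded, B caliper degraded, Primary brake line fails, Secondary bleed valve failed}; {#1 wheel cylinder offline, #3 ABS modulator degraded, Pad sensor degraded, Primary brake line fails, Secondary bleed valve failed}; {#2 brake line 2 faulted, ABS modulator 2 is inoperative}; {ABS modulator 2 is inoperative, Secondary bleed valve 2 stuck}; {Proportioning valve 2 trips, Secondary wheel cylinder 2 is out, Upper reservoir 2 is out}; {Backup master cylinder 2 lost}; {North booster 2 malfunctions}.

9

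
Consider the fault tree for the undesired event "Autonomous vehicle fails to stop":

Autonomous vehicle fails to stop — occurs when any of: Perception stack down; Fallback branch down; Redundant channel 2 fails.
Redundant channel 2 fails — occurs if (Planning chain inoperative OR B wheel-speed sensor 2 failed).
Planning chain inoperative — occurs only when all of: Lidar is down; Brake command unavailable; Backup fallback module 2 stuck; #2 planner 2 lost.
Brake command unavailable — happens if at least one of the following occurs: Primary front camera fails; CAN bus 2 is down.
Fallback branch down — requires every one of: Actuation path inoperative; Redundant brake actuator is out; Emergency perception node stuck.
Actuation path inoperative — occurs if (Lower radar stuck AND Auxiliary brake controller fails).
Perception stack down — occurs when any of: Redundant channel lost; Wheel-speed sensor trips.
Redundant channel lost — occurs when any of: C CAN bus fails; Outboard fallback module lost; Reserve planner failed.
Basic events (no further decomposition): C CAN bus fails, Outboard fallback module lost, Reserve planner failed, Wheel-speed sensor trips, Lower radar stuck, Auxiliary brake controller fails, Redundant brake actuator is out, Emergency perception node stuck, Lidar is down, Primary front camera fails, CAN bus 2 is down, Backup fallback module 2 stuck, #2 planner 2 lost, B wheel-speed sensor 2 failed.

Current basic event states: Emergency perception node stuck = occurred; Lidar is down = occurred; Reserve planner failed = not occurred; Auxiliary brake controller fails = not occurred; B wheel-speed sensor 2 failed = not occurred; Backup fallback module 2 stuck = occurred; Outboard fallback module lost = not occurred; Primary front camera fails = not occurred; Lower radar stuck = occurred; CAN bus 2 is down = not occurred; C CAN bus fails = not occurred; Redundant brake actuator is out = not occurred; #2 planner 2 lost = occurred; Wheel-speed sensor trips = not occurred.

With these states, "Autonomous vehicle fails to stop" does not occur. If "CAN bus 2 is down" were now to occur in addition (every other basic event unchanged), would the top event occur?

Yes

Counterfactual: set "CAN bus 2 is down" to occurred.
Redundant channel lost [OR]: C CAN bus fails=not, Outboard fallback module lost=not, Reserve planner failed=not → no input occurs → does not occur.
Perception stack down [OR]: Redundant channel lost=not, Wheel-speed sensor trips=not → no input occurs → does not occur.
Actuation path inoperative [AND]: Lower radar stuck=occurs, Auxiliary brake controller fails=not → not all inputs occur → does not occur.
Fallback branch down [AND]: Actuation path inoperative=not, Redundant brake actuator is out=not, Emergency perception node stuck=occurs → not all inputs occur → does not occur.
Brake command unavailable [OR]: Primary front camera fails=not, CAN bus 2 is down=occurs → at least one input occurs → occurs.
Planning chain inoperative [AND]: Lidar is down=occurs, Brake command unavailable=occurs, Backup fallback module 2 stuck=occurs, #2 planner 2 lost=occurs → all inputs occur → occurs.
Redundant channel 2 fails [OR]: Planning chain inoperative=occurs, B wheel-speed sensor 2 failed=not → at least one input occurs → occurs.
Autonomous vehicle fails to stop [OR]: Perception stack down=not, Fallback branch down=not, Redundant channel 2 fails=occurs → at least one input occurs → occurs.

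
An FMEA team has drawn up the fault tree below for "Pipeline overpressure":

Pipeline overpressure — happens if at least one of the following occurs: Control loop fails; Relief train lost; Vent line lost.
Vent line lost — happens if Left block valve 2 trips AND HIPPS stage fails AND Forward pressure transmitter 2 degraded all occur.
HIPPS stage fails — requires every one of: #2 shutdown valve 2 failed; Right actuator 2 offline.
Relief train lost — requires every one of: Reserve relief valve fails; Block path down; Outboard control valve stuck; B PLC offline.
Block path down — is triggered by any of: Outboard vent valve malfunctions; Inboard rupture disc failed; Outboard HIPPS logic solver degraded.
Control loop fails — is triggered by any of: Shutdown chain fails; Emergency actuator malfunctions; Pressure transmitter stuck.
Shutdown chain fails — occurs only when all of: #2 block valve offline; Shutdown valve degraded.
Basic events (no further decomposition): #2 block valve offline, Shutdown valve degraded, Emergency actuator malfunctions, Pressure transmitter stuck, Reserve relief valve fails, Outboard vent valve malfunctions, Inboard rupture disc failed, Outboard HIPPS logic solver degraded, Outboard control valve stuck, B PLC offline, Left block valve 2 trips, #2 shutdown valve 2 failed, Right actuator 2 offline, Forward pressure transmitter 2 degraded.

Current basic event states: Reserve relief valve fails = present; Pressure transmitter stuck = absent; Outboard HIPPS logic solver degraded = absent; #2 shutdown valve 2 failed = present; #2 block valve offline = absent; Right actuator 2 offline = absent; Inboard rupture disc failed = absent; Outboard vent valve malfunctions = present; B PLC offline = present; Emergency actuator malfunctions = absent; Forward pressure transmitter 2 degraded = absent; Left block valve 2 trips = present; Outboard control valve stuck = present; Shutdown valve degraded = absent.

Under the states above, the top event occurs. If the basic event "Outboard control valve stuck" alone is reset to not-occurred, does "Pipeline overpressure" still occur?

Counterfactual: set "Outboard control valve stuck" to not occurred.
Shutdown chain fails [AND]: #2 block valve offline=not, Shutdown valve degraded=not → not all inputs occur → does not occur.
Control loop fails [OR]: Shutdown chain fails=not, Emergency actuator malfunctions=not, Pressure transmitter stuck=not → no input occurs → does not occur.
Block path down [OR]: Outboard vent valve malfunctions=occurs, Inboard rupture disc failed=not, Outboard HIPPS logic solver degraded=not → at least one input occurs → occurs.
Relief train lost [AND]: Reserve relief valve fails=occurs, Block path down=occurs, Outboard control valve stuck=not, B PLC offline=occurs → not all inputs occur → does not occur.
HIPPS stage fails [AND]: #2 shutdown valve 2 failed=occurs, Right actuator 2 offline=not → not all inputs occur → does not occur.
Vent line lost [AND]: Left block valve 2 trips=occurs, HIPPS stage fails=not, Forward pressure transmitter 2 degraded=not → not all inputs occur → does not occur.
Pipeline overpressure [OR]: Control loop fails=not, Relief train lost=not, Vent line lost=not → no input occurs → does not occur.

No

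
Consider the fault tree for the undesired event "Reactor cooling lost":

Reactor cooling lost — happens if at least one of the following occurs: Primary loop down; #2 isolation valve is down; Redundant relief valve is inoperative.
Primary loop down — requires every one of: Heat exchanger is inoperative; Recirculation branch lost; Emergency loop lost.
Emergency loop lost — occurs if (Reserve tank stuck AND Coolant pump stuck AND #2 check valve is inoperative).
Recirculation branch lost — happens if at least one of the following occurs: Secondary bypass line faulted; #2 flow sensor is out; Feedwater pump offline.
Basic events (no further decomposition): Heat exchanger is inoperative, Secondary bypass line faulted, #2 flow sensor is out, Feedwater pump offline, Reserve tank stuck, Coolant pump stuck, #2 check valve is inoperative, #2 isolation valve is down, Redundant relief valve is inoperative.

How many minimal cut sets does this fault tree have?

5

Recirculation branch lost [OR]: union of children's cut sets → 3 cut set(s).
Emergency loop lost [AND]: one cut set from each child combined → 1 × 1 × 1 = 1 cut set(s).
Primary loop down [AND]: one cut set from each child combined → 1 × 3 × 1 = 3 cut set(s).
Reactor cooling lost [OR]: union of children's cut sets → 5 cut set(s).
Minimal cut sets: {#2 check valve is inoperative, Coolant pump stuck, Heat exchanger is inoperative, Reserve tank stuck, Secondary bypass line faulted}; {#2 check valve is inoperative, #2 flow sensor is out, Coolant pump stuck, Heat exchanger is inoperative, Reserve tank stuck}; {#2 check valve is inoperative, Coolant pump stuck, Feedwater pump offline, Heat exchanger is inoperative, Reserve tank stuck}; {#2 isolation valve is down}; {Redundant relief valve is inoperative}.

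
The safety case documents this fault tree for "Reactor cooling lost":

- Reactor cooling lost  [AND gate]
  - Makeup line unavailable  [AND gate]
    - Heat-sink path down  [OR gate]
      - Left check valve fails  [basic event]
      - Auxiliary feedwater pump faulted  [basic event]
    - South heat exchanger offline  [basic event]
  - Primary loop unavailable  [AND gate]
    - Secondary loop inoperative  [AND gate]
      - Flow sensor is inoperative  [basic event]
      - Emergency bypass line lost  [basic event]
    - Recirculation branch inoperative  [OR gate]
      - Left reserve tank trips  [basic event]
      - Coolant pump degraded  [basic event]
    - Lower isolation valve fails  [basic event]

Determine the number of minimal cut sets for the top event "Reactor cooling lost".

4

Heat-sink path down [OR]: union of children's cut sets → 2 cut set(s).
Makeup line unavailable [AND]: one cut set from each child combined → 2 × 1 = 2 cut set(s).
Secondary loop inoperative [AND]: one cut set from each child combined → 1 × 1 = 1 cut set(s).
Recirculation branch inoperative [OR]: union of children's cut sets → 2 cut set(s).
Primary loop unavailable [AND]: one cut set from each child combined → 1 × 2 × 1 = 2 cut set(s).
Reactor cooling lost [AND]: one cut set from each child combined → 2 × 2 = 4 cut set(s).
Minimal cut sets: {Emergency bypass line lost, Flow sensor is inoperative, Left check valve fails, Left reserve tank trips, Lower isolation valve fails, South heat exchanger offline}; {Coolant pump degraded, Emergency bypass line lost, Flow sensor is inoperative, Left check valve fails, Lower isolation valve fails, South heat exchanger offline}; {Auxiliary feedwater pump faulted, Emergency bypass line lost, Flow sensor is inoperative, Left reserve tank trips, Lower isolation valve fails, South heat exchanger offline}; {Auxiliary feedwater pump faulted, Coolant pump degraded, Emergency bypass line lost, Flow sensor is inoperative, Lower isolation valve fails, South heat exchanger offline}.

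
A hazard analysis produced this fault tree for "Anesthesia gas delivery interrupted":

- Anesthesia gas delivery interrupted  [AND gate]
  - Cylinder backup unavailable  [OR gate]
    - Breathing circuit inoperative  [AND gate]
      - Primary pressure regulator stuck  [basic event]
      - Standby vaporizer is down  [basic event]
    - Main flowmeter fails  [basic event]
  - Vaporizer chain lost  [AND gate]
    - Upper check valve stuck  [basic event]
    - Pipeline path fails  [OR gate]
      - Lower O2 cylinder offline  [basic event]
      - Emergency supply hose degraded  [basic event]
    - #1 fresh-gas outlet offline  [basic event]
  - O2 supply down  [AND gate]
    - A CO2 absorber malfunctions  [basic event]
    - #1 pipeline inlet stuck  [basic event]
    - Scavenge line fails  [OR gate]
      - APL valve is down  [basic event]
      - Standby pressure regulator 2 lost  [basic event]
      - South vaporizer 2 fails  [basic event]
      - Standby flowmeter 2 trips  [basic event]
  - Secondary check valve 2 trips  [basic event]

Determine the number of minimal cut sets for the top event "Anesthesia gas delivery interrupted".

16

Breathing circuit inoperative [AND]: one cut set from each child combined → 1 × 1 = 1 cut set(s).
Cylinder backup unavailable [OR]: union of children's cut sets → 2 cut set(s).
Pipeline path fails [OR]: union of children's cut sets → 2 cut set(s).
Vaporizer chain lost [AND]: one cut set from each child combined → 1 × 2 × 1 = 2 cut set(s).
Scavenge line fails [OR]: union of children's cut sets → 4 cut set(s).
O2 supply down [AND]: one cut set from each child combined → 1 × 1 × 4 = 4 cut set(s).
Anesthesia gas delivery interrupted [AND]: one cut set from each child combined → 2 × 2 × 4 × 1 = 16 cut set(s).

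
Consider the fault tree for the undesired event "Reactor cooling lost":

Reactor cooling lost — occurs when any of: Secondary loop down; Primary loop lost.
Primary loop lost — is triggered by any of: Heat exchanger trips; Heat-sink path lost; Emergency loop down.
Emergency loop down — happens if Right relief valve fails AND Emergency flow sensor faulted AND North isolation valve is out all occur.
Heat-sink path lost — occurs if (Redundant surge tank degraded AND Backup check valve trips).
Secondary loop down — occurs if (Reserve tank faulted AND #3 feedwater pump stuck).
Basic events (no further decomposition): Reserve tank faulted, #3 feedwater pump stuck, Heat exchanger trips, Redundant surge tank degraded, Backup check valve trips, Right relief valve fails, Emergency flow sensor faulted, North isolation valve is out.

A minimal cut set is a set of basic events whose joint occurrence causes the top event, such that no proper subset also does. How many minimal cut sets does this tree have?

4

Secondary loop down [AND]: one cut set from each child combined → 1 × 1 = 1 cut set(s).
Heat-sink path lost [AND]: one cut set from each child combined → 1 × 1 = 1 cut set(s).
Emergency loop down [AND]: one cut set from each child combined → 1 × 1 × 1 = 1 cut set(s).
Primary loop lost [OR]: union of children's cut sets → 3 cut set(s).
Reactor cooling lost [OR]: union of children's cut sets → 4 cut set(s).
Minimal cut sets: {#3 feedwater pump stuck, Reserve tank faulted}; {Heat exchanger trips}; {Backup check valve trips, Redundant surge tank degraded}; {Emergency flow sensor faulted, North isolation valve is out, Right relief valve fails}.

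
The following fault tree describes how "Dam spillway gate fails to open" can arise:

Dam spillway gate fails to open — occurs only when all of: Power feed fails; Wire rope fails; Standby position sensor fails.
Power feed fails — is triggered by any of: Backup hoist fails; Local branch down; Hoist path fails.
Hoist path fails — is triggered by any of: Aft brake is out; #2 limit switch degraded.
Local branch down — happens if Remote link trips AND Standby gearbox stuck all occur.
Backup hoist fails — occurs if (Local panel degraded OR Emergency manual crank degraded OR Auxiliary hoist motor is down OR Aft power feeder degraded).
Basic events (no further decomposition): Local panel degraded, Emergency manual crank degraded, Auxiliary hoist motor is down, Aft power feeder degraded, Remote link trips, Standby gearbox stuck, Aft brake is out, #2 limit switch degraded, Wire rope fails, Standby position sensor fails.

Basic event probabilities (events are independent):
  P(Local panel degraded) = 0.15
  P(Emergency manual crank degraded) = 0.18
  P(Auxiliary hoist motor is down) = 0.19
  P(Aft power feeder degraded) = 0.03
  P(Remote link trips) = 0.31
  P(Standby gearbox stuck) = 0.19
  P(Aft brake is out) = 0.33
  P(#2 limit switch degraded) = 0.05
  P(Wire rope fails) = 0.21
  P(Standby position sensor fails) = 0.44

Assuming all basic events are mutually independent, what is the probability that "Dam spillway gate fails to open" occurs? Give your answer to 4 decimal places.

P(Backup hoist fails) [OR] = 1 − (1−0.15) × (1−0.18) × (1−0.19) × (1−0.03) = 0.452367
P(Local branch down) [AND] = 0.31 × 0.19 = 0.058900
P(Hoist path fails) [OR] = 1 − (1−0.33) × (1−0.05) = 0.363500
P(Power feed fails) [OR] = 1 − (1−0.452367) × (1−0.058900) × (1−0.363500) = 0.671962
P(Dam spillway gate fails to open) [AND] = 0.671962 × 0.21 × 0.44 = 0.062089
Rounded to 4 decimal places: P(Dam spillway gate fails to open) ≈ 0.0621.

0.0621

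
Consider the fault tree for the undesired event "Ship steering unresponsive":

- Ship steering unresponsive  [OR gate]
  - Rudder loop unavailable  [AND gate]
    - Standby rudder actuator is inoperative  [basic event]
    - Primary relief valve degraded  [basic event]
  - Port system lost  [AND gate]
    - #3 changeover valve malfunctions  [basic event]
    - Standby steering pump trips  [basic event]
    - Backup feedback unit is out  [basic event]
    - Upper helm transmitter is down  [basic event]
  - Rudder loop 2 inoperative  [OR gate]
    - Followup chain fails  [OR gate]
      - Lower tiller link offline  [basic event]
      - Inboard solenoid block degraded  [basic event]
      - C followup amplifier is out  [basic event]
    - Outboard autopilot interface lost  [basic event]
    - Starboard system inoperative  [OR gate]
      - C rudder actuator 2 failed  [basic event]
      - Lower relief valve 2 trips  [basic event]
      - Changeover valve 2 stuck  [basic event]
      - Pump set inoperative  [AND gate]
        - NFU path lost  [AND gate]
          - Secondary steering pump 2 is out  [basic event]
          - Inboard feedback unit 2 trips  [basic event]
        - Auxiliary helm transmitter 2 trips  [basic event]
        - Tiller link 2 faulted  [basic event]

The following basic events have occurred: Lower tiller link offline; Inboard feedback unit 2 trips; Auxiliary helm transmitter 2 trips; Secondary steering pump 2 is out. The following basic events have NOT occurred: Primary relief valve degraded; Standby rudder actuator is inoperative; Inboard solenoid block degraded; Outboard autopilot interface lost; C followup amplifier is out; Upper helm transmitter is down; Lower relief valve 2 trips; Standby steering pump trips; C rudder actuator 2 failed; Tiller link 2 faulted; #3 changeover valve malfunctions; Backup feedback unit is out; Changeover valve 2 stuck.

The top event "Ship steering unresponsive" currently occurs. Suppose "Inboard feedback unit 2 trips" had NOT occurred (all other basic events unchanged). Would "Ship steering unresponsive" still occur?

Yes

Counterfactual: set "Inboard feedback unit 2 trips" to not occurred.
Rudder loop unavailable [AND]: Standby rudder actuator is inoperative=not, Primary relief valve degraded=not → not all inputs occur → does not occur.
Port system lost [AND]: #3 changeover valve malfunctions=not, Standby steering pump trips=not, Backup feedback unit is out=not, Upper helm transmitter is down=not → not all inputs occur → does not occur.
Followup chain fails [OR]: Lower tiller link offline=occurs, Inboard solenoid block degraded=not, C followup amplifier is out=not → at least one input occurs → occurs.
NFU path lost [AND]: Secondary steering pump 2 is out=occurs, Inboard feedback unit 2 trips=not → not all inputs occur → does not occur.
Pump set inoperative [AND]: NFU path lost=not, Auxiliary helm transmitter 2 trips=occurs, Tiller link 2 faulted=not → not all inputs occur → does not occur.
Starboard system inoperative [OR]: C rudder actuator 2 failed=not, Lower relief valve 2 trips=not, Changeover valve 2 stuck=not, Pump set inoperative=not → no input occurs → does not occur.
Rudder loop 2 inoperative [OR]: Followup chain fails=occurs, Outboard autopilot interface lost=not, Starboard system inoperative=not → at least one input occurs → occurs.
Ship steering unresponsive [OR]: Rudder loop unavailable=not, Port system lost=not, Rudder loop 2 inoperative=occurs → at least one input occurs → occurs.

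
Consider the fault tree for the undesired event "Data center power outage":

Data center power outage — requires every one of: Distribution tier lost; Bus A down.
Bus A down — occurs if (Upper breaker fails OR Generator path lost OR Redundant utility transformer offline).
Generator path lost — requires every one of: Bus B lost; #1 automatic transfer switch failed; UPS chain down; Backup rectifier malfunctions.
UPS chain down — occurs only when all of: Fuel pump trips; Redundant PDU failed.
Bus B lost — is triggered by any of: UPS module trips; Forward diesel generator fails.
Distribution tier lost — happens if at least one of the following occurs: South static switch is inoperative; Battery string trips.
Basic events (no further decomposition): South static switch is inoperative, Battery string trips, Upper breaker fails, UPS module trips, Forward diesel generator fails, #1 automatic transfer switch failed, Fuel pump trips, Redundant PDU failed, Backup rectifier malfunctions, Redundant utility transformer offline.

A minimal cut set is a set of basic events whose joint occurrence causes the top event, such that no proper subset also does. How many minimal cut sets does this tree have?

8

Distribution tier lost [OR]: union of children's cut sets → 2 cut set(s).
Bus B lost [OR]: union of children's cut sets → 2 cut set(s).
UPS chain down [AND]: one cut set from each child combined → 1 × 1 = 1 cut set(s).
Generator path lost [AND]: one cut set from each child combined → 2 × 1 × 1 × 1 = 2 cut set(s).
Bus A down [OR]: union of children's cut sets → 4 cut set(s).
Data center power outage [AND]: one cut set from each child combined → 2 × 4 = 8 cut set(s).
Minimal cut sets: {South static switch is inoperative, Upper breaker fails}; {#1 automatic transfer switch failed, Backup rectifier malfunctions, Fuel pump trips, Redundant PDU failed, South static switch is inoperative, UPS module trips}; {#1 automatic transfer switch failed, Backup rectifier malfunctions, Forward diesel generator fails, Fuel pump trips, Redundant PDU failed, South static switch is inoperative}; {Redundant utility transformer offline, South static switch is inoperative}; {Battery string trips, Upper breaker fails}; {#1 automatic transfer switch failed, Backup rectifier malfunctions, Battery string trips, Fuel pump trips, Redundant PDU failed, UPS module trips}; {#1 automatic transfer switch failed, Backup rectifier malfunctions, Battery string trips, Forward diesel generator fails, Fuel pump trips, Redundant PDU failed}; {Battery string trips, Redundant utility transformer offline}.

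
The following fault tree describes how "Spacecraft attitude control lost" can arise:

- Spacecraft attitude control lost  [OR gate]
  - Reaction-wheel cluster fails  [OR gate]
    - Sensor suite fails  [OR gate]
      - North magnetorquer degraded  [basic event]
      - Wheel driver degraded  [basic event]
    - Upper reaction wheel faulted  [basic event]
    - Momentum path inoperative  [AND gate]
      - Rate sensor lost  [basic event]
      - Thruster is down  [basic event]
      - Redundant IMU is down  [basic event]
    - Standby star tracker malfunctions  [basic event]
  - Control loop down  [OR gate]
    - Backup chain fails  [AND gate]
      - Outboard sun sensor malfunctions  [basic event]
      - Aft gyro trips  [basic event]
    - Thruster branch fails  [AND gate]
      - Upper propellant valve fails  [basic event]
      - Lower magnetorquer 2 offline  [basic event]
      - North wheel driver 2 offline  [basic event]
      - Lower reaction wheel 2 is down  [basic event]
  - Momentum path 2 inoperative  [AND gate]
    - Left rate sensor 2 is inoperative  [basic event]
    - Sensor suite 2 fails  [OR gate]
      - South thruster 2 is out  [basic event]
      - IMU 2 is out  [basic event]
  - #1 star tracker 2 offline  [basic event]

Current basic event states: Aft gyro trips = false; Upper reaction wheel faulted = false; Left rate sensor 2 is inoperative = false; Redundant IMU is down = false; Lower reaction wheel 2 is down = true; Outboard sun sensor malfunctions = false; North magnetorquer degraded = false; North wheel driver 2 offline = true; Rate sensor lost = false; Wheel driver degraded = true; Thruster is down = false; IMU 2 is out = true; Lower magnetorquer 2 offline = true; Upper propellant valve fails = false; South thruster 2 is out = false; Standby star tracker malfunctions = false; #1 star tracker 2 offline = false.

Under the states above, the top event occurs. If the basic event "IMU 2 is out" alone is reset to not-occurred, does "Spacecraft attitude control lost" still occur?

Counterfactual: set "IMU 2 is out" to not occurred.
Sensor suite fails [OR]: North magnetorquer degraded=not, Wheel driver degraded=occurs → at least one input occurs → occurs.
Momentum path inoperative [AND]: Rate sensor lost=not, Thruster is down=not, Redundant IMU is down=not → not all inputs occur → does not occur.
Reaction-wheel cluster fails [OR]: Sensor suite fails=occurs, Upper reaction wheel faulted=not, Momentum path inoperative=not, Standby star tracker malfunctions=not → at least one input occurs → occurs.
Backup chain fails [AND]: Outboard sun sensor malfunctions=not, Aft gyro trips=not → not all inputs occur → does not occur.
Thruster branch fails [AND]: Upper propellant valve fails=not, Lower magnetorquer 2 offline=occurs, North wheel driver 2 offline=occurs, Lower reaction wheel 2 is down=occurs → not all inputs occur → does not occur.
Control loop down [OR]: Backup chain fails=not, Thruster branch fails=not → no input occurs → does not occur.
Sensor suite 2 fails [OR]: South thruster 2 is out=not, IMU 2 is out=not → no input occurs → does not occur.
Momentum path 2 inoperative [AND]: Left rate sensor 2 is inoperative=not, Sensor suite 2 fails=not → not all inputs occur → does not occur.
Spacecraft attitude control lost [OR]: Reaction-wheel cluster fails=occurs, Control loop down=not, Momentum path 2 inoperative=not, #1 star tracker 2 offline=not → at least one input occurs → occurs.

Yes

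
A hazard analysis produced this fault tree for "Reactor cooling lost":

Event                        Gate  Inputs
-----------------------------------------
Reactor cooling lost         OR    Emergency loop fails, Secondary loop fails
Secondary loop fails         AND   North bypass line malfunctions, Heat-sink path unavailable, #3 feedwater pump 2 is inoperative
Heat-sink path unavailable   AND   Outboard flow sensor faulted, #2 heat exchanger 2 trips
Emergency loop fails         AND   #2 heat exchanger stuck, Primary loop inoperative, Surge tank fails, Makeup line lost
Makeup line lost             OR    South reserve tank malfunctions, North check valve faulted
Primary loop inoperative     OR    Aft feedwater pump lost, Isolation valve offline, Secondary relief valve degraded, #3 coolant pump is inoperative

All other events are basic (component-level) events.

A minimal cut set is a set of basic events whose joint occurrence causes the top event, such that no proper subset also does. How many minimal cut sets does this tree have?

9

Primary loop inoperative [OR]: union of children's cut sets → 4 cut set(s).
Makeup line lost [OR]: union of children's cut sets → 2 cut set(s).
Emergency loop fails [AND]: one cut set from each child combined → 1 × 4 × 1 × 2 = 8 cut set(s).
Heat-sink path unavailable [AND]: one cut set from each child combined → 1 × 1 = 1 cut set(s).
Secondary loop fails [AND]: one cut set from each child combined → 1 × 1 × 1 = 1 cut set(s).
Reactor cooling lost [OR]: union of children's cut sets → 9 cut set(s).
Minimal cut sets: {#2 heat exchanger stuck, Aft feedwater pump lost, South reserve tank malfunctions, Surge tank fails}; {#2 heat exchanger stuck, Aft feedwater pump lost, North check valve faulted, Surge tank fails}; {#2 heat exchanger stuck, Isolation valve offline, South reserve tank malfunctions, Surge tank fails}; {#2 heat exchanger stuck, Isolation valve offline, North check valve faulted, Surge tank fails}; {#2 heat exchanger stuck, Secondary relief valve degraded, South reserve tank malfunctions, Surge tank fails}; {#2 heat exchanger stuck, North check valve faulted, Secondary relief valve degraded, Surge tank fails}; {#2 heat exchanger stuck, #3 coolant pump is inoperative, South reserve tank malfunctions, Surge tank fails}; {#2 heat exchanger stuck, #3 coolant pump is inoperative, North check valve faulted, Surge tank fails}; {#2 heat exchanger 2 trips, #3 feedwater pump 2 is inoperative, North bypass line malfunctions, Outboard flow sensor faulted}.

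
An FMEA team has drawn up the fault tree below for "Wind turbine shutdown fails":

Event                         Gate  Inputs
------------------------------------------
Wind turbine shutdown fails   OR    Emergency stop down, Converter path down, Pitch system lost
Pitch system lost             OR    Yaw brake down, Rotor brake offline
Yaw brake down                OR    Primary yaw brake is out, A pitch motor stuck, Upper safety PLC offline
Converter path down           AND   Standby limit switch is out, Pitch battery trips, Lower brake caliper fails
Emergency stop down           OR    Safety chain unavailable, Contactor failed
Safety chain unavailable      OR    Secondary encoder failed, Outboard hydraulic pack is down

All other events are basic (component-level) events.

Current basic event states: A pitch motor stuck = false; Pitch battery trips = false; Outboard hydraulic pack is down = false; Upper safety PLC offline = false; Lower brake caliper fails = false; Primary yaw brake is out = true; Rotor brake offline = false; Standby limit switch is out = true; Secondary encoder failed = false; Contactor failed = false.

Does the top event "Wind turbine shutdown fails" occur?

Yes

Safety chain unavailable [OR]: Secondary encoder failed=not, Outboard hydraulic pack is down=not → no input occurs → does not occur.
Emergency stop down [OR]: Safety chain unavailable=not, Contactor failed=not → no input occurs → does not occur.
Converter path down [AND]: Standby limit switch is out=occurs, Pitch battery trips=not, Lower brake caliper fails=not → not all inputs occur → does not occur.
Yaw brake down [OR]: Primary yaw brake is out=occurs, A pitch motor stuck=not, Upper safety PLC offline=not → at least one input occurs → occurs.
Pitch system lost [OR]: Yaw brake down=occurs, Rotor brake offline=not → at least one input occurs → occurs.
Wind turbine shutdown fails [OR]: Emergency stop down=not, Converter path down=not, Pitch system lost=occurs → at least one input occurs → occurs.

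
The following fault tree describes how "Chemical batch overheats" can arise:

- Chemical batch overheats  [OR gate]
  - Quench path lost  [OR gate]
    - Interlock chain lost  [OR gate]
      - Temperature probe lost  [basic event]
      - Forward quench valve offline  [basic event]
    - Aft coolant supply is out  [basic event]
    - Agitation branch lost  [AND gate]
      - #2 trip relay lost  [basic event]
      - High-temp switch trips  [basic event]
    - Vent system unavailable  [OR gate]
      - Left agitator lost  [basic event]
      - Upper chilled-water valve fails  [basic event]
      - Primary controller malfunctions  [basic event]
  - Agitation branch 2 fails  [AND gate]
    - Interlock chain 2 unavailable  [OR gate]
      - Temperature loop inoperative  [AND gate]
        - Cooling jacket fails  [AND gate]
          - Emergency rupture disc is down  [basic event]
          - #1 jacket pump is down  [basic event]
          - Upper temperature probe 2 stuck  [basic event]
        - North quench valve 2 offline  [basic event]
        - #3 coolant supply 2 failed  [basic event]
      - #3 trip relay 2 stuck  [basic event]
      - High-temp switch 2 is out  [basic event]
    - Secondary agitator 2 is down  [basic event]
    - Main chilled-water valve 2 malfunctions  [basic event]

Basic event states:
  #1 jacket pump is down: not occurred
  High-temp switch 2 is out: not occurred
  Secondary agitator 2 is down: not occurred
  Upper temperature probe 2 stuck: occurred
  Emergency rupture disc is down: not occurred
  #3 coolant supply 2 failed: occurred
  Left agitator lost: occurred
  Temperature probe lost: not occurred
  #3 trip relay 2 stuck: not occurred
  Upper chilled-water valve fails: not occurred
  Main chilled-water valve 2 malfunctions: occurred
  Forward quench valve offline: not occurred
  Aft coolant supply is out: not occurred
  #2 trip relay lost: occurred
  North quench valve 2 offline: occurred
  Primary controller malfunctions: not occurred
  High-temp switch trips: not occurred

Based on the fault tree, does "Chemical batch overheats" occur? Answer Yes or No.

Interlock chain lost [OR]: Temperature probe lost=not, Forward quench valve offline=not → no input occurs → does not occur.
Agitation branch lost [AND]: #2 trip relay lost=occurs, High-temp switch trips=not → not all inputs occur → does not occur.
Vent system unavailable [OR]: Left agitator lost=occurs, Upper chilled-water valve fails=not, Primary controller malfunctions=not → at least one input occurs → occurs.
Quench path lost [OR]: Interlock chain lost=not, Aft coolant supply is out=not, Agitation branch lost=not, Vent system unavailable=occurs → at least one input occurs → occurs.
Cooling jacket fails [AND]: Emergency rupture disc is down=not, #1 jacket pump is down=not, Upper temperature probe 2 stuck=occurs → not all inputs occur → does not occur.
Temperature loop inoperative [AND]: Cooling jacket fails=not, North quench valve 2 offline=occurs, #3 coolant supply 2 failed=occurs → not all inputs occur → does not occur.
Interlock chain 2 unavailable [OR]: Temperature loop inoperative=not, #3 trip relay 2 stuck=not, High-temp switch 2 is out=not → no input occurs → does not occur.
Agitation branch 2 fails [AND]: Interlock chain 2 unavailable=not, Secondary agitator 2 is down=not, Main chilled-water valve 2 malfunctions=occurs → not all inputs occur → does not occur.
Chemical batch overheats [OR]: Quench path lost=occurs, Agitation branch 2 fails=not → at least one input occurs → occurs.

Yes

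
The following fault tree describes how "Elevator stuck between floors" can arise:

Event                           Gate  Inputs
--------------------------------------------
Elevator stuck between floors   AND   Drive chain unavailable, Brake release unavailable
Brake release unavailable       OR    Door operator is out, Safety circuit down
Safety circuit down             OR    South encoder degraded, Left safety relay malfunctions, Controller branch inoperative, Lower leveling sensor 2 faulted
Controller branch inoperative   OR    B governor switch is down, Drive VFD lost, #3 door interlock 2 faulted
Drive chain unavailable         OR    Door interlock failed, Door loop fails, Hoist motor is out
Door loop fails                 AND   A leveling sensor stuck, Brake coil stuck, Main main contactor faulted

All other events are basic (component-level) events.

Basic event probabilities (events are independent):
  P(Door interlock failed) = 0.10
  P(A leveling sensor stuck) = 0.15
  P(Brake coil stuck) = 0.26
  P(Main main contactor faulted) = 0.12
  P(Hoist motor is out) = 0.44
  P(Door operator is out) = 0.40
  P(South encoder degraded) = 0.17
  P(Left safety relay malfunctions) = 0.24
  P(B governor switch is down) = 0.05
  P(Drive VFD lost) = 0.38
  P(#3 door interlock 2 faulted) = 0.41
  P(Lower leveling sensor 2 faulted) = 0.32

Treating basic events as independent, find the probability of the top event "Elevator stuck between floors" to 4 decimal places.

0.4538

P(Door loop fails) [AND] = 0.15 × 0.26 × 0.12 = 0.004680
P(Drive chain unavailable) [OR] = 1 − (1−0.10) × (1−0.004680) × (1−0.44) = 0.498359
P(Controller branch inoperative) [OR] = 1 − (1−0.05) × (1−0.38) × (1−0.41) = 0.652490
P(Safety circuit down) [OR] = 1 − (1−0.17) × (1−0.24) × (1−0.652490) × (1−0.32) = 0.850938
P(Brake release unavailable) [OR] = 1 − (1−0.40) × (1−0.850938) = 0.910563
P(Elevator stuck between floors) [AND] = 0.498359 × 0.910563 = 0.453787
Rounded to 4 decimal places: P(Elevator stuck between floors) ≈ 0.4538.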